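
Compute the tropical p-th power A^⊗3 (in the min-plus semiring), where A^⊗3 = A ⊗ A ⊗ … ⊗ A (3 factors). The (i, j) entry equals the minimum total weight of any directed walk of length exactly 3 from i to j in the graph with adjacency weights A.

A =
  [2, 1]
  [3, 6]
A^⊗3 =
  [6, 5]
  [7, 6]

Each entry (A^⊗3)_ij equals the minimum over all length-3 walks i = v_0 → v_1 → … → v_3 = j of Σ_t A[v_t][v_{t+1}]. For example, for (i, j) = (0, 1) we minimise over 4 possible intermediate vertex sequences; the minimum is 5, attained along the walk 0 → 0 → 0 → 1.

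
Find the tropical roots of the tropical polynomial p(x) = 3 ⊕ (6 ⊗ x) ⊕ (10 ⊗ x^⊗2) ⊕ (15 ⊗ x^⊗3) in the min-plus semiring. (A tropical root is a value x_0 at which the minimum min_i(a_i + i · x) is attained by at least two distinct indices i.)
Roots: {-5, -4, -3}

Each tropical root is a break point of the lower envelope of the lines y = a_i + i · x (there are 4 lines, with slopes 0, 1, ..., 3). Only the lines that attain the minimum somewhere contribute to roots; other lines are dominated. Here the surviving (envelope) indices are i = 3, i = 2, i = 1, i = 0.
Intersections between consecutive envelope lines give the roots: for adjacent envelope indices i < j the intersection is x = (a_i − a_j) / (j − i). Reading off the sorted break points: {-5, -4, -3}.
Verification: at each break x_0, at least two indices attain the minimum of min_i(a_i + i · x_0).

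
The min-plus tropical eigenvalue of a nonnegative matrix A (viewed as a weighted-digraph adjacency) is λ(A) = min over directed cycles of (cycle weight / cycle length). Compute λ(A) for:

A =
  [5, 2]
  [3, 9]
λ(A) = 5/2

Enumerate directed cycles and compute their means (weight / length). Sample:
  cycle 0 → 0: weight = 5, length = 1, mean = 5/1 ≈ 5.000
  cycle 1 → 1: weight = 9, length = 1, mean = 9/1 ≈ 9.000
  cycle 0 → 1 → 0: weight = 5, length = 2, mean = 5/2 ≈ 2.500
  cycle 1 → 0 → 1: weight = 5, length = 2, mean = 5/2 ≈ 2.500
Minimum mean = 2.500, attained e.g. along the cycle 0 → 1 → 0 with weight 5 and length 2. So λ(A) = 5/2 = 5/2.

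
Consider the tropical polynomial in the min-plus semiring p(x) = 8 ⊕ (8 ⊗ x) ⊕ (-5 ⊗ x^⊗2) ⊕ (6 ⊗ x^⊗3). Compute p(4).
p(4) = 3

A tropical monomial a ⊗ x^⊗i evaluates to a + i · x. Evaluating each term at x = 4:
  Term 0 contributes 8 + 0 · 4 = 8
  Term 1 contributes 8 + 1 · 4 = 12
  Term 2 contributes -5 + 2 · 4 = 3
  Term 3 contributes 6 + 3 · 4 = 18
p(4) = ⊕ of these = min[8, 12, 3, 18] = 3.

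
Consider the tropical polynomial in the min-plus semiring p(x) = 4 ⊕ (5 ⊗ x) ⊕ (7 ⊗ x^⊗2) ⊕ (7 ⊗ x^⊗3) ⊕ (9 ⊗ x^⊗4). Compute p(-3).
p(-3) = -3

A tropical monomial a ⊗ x^⊗i evaluates to a + i · x. Evaluating each term at x = -3:
  Term 0 contributes 4 + 0 · -3 = 4
  Term 1 contributes 5 + 1 · -3 = 2
  Term 2 contributes 7 + 2 · -3 = 1
  Term 3 contributes 7 + 3 · -3 = -2
  Term 4 contributes 9 + 4 · -3 = -3
p(-3) = ⊕ of these = min[4, 2, 1, -2, -3] = -3.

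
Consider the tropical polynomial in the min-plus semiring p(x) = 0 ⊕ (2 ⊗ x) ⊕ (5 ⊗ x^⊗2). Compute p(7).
p(7) = 0

A tropical monomial a ⊗ x^⊗i evaluates to a + i · x. Evaluating each term at x = 7:
  Term 0 contributes 0 + 0 · 7 = 0
  Term 1 contributes 2 + 1 · 7 = 9
  Term 2 contributes 5 + 2 · 7 = 19
p(7) = ⊕ of these = min[0, 9, 19] = 0.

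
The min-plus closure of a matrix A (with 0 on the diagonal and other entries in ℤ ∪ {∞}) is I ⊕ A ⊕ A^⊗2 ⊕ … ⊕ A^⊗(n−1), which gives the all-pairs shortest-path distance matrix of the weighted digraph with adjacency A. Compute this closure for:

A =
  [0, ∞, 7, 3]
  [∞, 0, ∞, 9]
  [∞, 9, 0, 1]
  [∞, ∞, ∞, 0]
Closure =
  [0, 16, 7, 3]
  [∞, 0, ∞, 9]
  [∞, 9, 0, 1]
  [∞, ∞, ∞, 0]

This is the Floyd-Warshall all-pairs shortest-path computation. For each intermediate vertex k = 0, 1, …, 3, update dist[i][j] ← min(dist[i][j], dist[i][k] + dist[k][j]). The final matrix gives, for each (i, j), the minimum total weight of any directed path from i to j (possibly empty when i = j).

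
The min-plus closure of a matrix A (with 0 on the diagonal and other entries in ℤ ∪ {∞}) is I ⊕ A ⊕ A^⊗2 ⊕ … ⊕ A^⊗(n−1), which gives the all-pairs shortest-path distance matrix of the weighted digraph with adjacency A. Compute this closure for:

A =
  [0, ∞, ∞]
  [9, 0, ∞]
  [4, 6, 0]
Closure =
  [0, ∞, ∞]
  [9, 0, ∞]
  [4, 6, 0]

This is the Floyd-Warshall all-pairs shortest-path computation. For each intermediate vertex k = 0, 1, …, 2, update dist[i][j] ← min(dist[i][j], dist[i][k] + dist[k][j]). The final matrix gives, for each (i, j), the minimum total weight of any directed path from i to j (possibly empty when i = j).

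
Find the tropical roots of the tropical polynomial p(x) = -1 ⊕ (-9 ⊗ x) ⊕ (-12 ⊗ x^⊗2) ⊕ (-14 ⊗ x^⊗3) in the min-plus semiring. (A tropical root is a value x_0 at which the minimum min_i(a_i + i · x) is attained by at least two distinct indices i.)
Roots: {2, 3, 8}

Each tropical root is a break point of the lower envelope of the lines y = a_i + i · x (there are 4 lines, with slopes 0, 1, ..., 3). Only the lines that attain the minimum somewhere contribute to roots; other lines are dominated. Here the surviving (envelope) indices are i = 3, i = 2, i = 1, i = 0.
Intersections between consecutive envelope lines give the roots: for adjacent envelope indices i < j the intersection is x = (a_i − a_j) / (j − i). Reading off the sorted break points: {2, 3, 8}.
Verification: at each break x_0, at least two indices attain the minimum of min_i(a_i + i · x_0).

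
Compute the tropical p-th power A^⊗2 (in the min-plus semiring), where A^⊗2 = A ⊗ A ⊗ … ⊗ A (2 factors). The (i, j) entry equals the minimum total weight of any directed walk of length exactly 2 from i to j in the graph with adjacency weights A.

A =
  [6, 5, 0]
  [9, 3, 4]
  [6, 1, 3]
A^⊗2 =
  [6, 1, 3]
  [10, 5, 7]
  [9, 4, 5]

Each entry (A^⊗2)_ij equals the minimum over all length-2 walks i = v_0 → v_1 → … → v_2 = j of Σ_t A[v_t][v_{t+1}]. For example, for (i, j) = (0, 2) we minimise over 3 possible intermediate vertex sequences; the minimum is 3, attained along the walk 0 → 2 → 2.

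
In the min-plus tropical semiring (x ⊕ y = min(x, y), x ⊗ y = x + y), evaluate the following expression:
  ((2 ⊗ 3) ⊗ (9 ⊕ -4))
((2 ⊗ 3) ⊗ (9 ⊕ -4)) = 1

Expand innermost to outermost. Recall ⊕ takes the minimum of its arguments and ⊗ takes their sum. Working out the expression ((2 ⊗ 3) ⊗ (9 ⊕ -4)) gives 1.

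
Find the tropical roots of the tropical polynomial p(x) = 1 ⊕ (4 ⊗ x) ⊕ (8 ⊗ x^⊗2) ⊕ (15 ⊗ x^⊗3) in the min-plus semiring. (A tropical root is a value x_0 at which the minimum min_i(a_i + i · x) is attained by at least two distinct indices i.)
Roots: {-7, -4, -3}

Each tropical root is a break point of the lower envelope of the lines y = a_i + i · x (there are 4 lines, with slopes 0, 1, ..., 3). Only the lines that attain the minimum somewhere contribute to roots; other lines are dominated. Here the surviving (envelope) indices are i = 3, i = 2, i = 1, i = 0.
Intersections between consecutive envelope lines give the roots: for adjacent envelope indices i < j the intersection is x = (a_i − a_j) / (j − i). Reading off the sorted break points: {-7, -4, -3}.
Verification: at each break x_0, at least two indices attain the minimum of min_i(a_i + i · x_0).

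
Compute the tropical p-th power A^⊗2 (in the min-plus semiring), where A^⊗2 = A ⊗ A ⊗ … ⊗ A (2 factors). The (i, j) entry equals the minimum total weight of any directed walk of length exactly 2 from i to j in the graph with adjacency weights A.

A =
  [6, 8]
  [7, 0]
A^⊗2 =
  [12, 8]
  [7, 0]

Each entry (A^⊗2)_ij equals the minimum over all length-2 walks i = v_0 → v_1 → … → v_2 = j of Σ_t A[v_t][v_{t+1}]. For example, for (i, j) = (0, 1) we minimise over 2 possible intermediate vertex sequences; the minimum is 8, attained along the walk 0 → 1 → 1.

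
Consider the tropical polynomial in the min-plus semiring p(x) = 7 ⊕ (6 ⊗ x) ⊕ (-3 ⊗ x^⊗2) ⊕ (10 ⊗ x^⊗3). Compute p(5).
p(5) = 7

A tropical monomial a ⊗ x^⊗i evaluates to a + i · x. Evaluating each term at x = 5:
  Term 0 contributes 7 + 0 · 5 = 7
  Term 1 contributes 6 + 1 · 5 = 11
  Term 2 contributes -3 + 2 · 5 = 7
  Term 3 contributes 10 + 3 · 5 = 25
p(5) = ⊕ of these = min[7, 11, 7, 25] = 7.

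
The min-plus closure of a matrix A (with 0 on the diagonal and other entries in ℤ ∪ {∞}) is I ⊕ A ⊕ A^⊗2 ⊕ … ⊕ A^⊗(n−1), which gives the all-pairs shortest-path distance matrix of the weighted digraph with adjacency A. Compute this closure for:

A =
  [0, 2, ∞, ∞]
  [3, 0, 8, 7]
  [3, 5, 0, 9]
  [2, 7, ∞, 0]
Closure =
  [0, 2, 10, 9]
  [3, 0, 8, 7]
  [3, 5, 0, 9]
  [2, 4, 12, 0]

This is the Floyd-Warshall all-pairs shortest-path computation. For each intermediate vertex k = 0, 1, …, 3, update dist[i][j] ← min(dist[i][j], dist[i][k] + dist[k][j]). The final matrix gives, for each (i, j), the minimum total weight of any directed path from i to j (possibly empty when i = j).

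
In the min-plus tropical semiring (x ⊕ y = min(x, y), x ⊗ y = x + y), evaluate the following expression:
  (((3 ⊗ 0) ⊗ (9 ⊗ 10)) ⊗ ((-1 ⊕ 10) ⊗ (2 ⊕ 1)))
(((3 ⊗ 0) ⊗ (9 ⊗ 10)) ⊗ ((-1 ⊕ 10) ⊗ (2 ⊕ 1))) = 22

Expand innermost to outermost. Recall ⊕ takes the minimum of its arguments and ⊗ takes their sum. Working out the expression (((3 ⊗ 0) ⊗ (9 ⊗ 10)) ⊗ ((-1 ⊕ 10) ⊗ (2 ⊕ 1))) gives 22.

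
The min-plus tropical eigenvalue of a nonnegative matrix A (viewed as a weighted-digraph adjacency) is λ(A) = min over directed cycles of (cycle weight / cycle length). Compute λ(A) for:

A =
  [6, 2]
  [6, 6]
λ(A) = 4

Enumerate directed cycles and compute their means (weight / length). Sample:
  cycle 0 → 0: weight = 6, length = 1, mean = 6/1 ≈ 6.000
  cycle 1 → 1: weight = 6, length = 1, mean = 6/1 ≈ 6.000
  cycle 0 → 1 → 0: weight = 8, length = 2, mean = 8/2 ≈ 4.000
  cycle 1 → 0 → 1: weight = 8, length = 2, mean = 8/2 ≈ 4.000
Minimum mean = 4.000, attained e.g. along the cycle 0 → 1 → 0 with weight 8 and length 2. So λ(A) = 8/2 = 4.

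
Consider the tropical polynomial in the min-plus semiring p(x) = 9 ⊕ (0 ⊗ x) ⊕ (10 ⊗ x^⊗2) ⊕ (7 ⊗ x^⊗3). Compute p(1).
p(1) = 1

A tropical monomial a ⊗ x^⊗i evaluates to a + i · x. Evaluating each term at x = 1:
  Term 0 contributes 9 + 0 · 1 = 9
  Term 1 contributes 0 + 1 · 1 = 1
  Term 2 contributes 10 + 2 · 1 = 12
  Term 3 contributes 7 + 3 · 1 = 10
p(1) = ⊕ of these = min[9, 1, 12, 10] = 1.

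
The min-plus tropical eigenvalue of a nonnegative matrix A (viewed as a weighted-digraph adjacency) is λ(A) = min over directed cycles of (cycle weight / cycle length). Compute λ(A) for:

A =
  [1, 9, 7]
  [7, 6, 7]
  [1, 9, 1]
λ(A) = 1

Enumerate directed cycles and compute their means (weight / length). Sample:
  cycle 0 → 0: weight = 1, length = 1, mean = 1/1 ≈ 1.000
  cycle 1 → 1: weight = 6, length = 1, mean = 6/1 ≈ 6.000
  cycle 2 → 2: weight = 1, length = 1, mean = 1/1 ≈ 1.000
  cycle 0 → 1 → 0: weight = 16, length = 2, mean = 16/2 ≈ 8.000
  cycle 0 → 2 → 0: weight = 8, length = 2, mean = 8/2 ≈ 4.000
  cycle 1 → 0 → 1: weight = 16, length = 2, mean = 16/2 ≈ 8.000
Minimum mean = 1.000, attained e.g. along the cycle 0 → 0 with weight 1 and length 1. So λ(A) = 1/1 = 1.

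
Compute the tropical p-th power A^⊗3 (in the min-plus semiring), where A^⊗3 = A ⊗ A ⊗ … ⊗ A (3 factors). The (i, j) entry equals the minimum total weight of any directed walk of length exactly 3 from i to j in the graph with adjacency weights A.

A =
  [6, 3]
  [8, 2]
A^⊗3 =
  [13, 7]
  [12, 6]

Each entry (A^⊗3)_ij equals the minimum over all length-3 walks i = v_0 → v_1 → … → v_3 = j of Σ_t A[v_t][v_{t+1}]. For example, for (i, j) = (0, 1) we minimise over 4 possible intermediate vertex sequences; the minimum is 7, attained along the walk 0 → 1 → 1 → 1.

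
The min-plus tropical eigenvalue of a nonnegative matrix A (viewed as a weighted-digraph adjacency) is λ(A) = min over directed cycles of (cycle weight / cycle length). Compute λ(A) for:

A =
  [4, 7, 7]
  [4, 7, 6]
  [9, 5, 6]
λ(A) = 4

Enumerate directed cycles and compute their means (weight / length). Sample:
  cycle 0 → 0: weight = 4, length = 1, mean = 4/1 ≈ 4.000
  cycle 1 → 1: weight = 7, length = 1, mean = 7/1 ≈ 7.000
  cycle 2 → 2: weight = 6, length = 1, mean = 6/1 ≈ 6.000
  cycle 0 → 1 → 0: weight = 11, length = 2, mean = 11/2 ≈ 5.500
  cycle 0 → 2 → 0: weight = 16, length = 2, mean = 16/2 ≈ 8.000
  cycle 1 → 0 → 1: weight = 11, length = 2, mean = 11/2 ≈ 5.500
Minimum mean = 4.000, attained e.g. along the cycle 0 → 0 with weight 4 and length 1. So λ(A) = 4/1 = 4.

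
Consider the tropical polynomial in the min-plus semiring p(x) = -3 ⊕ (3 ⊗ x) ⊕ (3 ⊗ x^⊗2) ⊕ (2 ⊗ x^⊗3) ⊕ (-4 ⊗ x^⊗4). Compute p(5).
p(5) = -3

A tropical monomial a ⊗ x^⊗i evaluates to a + i · x. Evaluating each term at x = 5:
  Term 0 contributes -3 + 0 · 5 = -3
  Term 1 contributes 3 + 1 · 5 = 8
  Term 2 contributes 3 + 2 · 5 = 13
  Term 3 contributes 2 + 3 · 5 = 17
  Term 4 contributes -4 + 4 · 5 = 16
p(5) = ⊕ of these = min[-3, 8, 13, 17, 16] = -3.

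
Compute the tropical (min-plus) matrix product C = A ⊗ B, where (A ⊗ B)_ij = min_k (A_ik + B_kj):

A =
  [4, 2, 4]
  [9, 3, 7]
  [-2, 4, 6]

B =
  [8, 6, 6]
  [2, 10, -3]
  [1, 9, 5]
A ⊗ B =
  [4, 10, -1]
  [5, 13, 0]
  [6, 4, 1]

Apply the min-plus product entry-by-entry:
  C[0][0] = min over k of (A[0][0] + B[0][0] = 4 + 8 = 12, A[0][1] + B[1][0] = 2 + 2 = 4, A[0][2] + B[2][0] = 4 + 1 = 5) = 4 (attained at k = 1)
  C[0][1] = min over k of (A[0][0] + B[0][1] = 4 + 6 = 10, A[0][1] + B[1][1] = 2 + 10 = 12, A[0][2] + B[2][1] = 4 + 9 = 13) = 10 (attained at k = 0)
  C[0][2] = min over k of (A[0][0] + B[0][2] = 4 + 6 = 10, A[0][1] + B[1][2] = 2 + -3 = -1, A[0][2] + B[2][2] = 4 + 5 = 9) = -1 (attained at k = 1)
  C[1][0] = min over k of (A[1][0] + B[0][0] = 9 + 8 = 17, A[1][1] + B[1][0] = 3 + 2 = 5, A[1][2] + B[2][0] = 7 + 1 = 8) = 5 (attained at k = 1)
  C[1][1] = min over k of (A[1][0] + B[0][1] = 9 + 6 = 15, A[1][1] + B[1][1] = 3 + 10 = 13, A[1][2] + B[2][1] = 7 + 9 = 16) = 13 (attained at k = 1)
  C[1][2] = min over k of (A[1][0] + B[0][2] = 9 + 6 = 15, A[1][1] + B[1][2] = 3 + -3 = 0, A[1][2] + B[2][2] = 7 + 5 = 12) = 0 (attained at k = 1)
  C[2][0] = min over k of (A[2][0] + B[0][0] = -2 + 8 = 6, A[2][1] + B[1][0] = 4 + 2 = 6, A[2][2] + B[2][0] = 6 + 1 = 7) = 6 (attained at k = 0)
  C[2][1] = min over k of (A[2][0] + B[0][1] = -2 + 6 = 4, A[2][1] + B[1][1] = 4 + 10 = 14, A[2][2] + B[2][1] = 6 + 9 = 15) = 4 (attained at k = 0)
  C[2][2] = min over k of (A[2][0] + B[0][2] = -2 + 6 = 4, A[2][1] + B[1][2] = 4 + -3 = 1, A[2][2] + B[2][2] = 6 + 5 = 11) = 1 (attained at k = 1)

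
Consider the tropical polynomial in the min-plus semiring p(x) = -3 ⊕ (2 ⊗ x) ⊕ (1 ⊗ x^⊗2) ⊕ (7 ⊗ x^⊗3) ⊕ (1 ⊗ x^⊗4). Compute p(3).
p(3) = -3

A tropical monomial a ⊗ x^⊗i evaluates to a + i · x. Evaluating each term at x = 3:
  Term 0 contributes -3 + 0 · 3 = -3
  Term 1 contributes 2 + 1 · 3 = 5
  Term 2 contributes 1 + 2 · 3 = 7
  Term 3 contributes 7 + 3 · 3 = 16
  Term 4 contributes 1 + 4 · 3 = 13
p(3) = ⊕ of these = min[-3, 5, 7, 16, 13] = -3.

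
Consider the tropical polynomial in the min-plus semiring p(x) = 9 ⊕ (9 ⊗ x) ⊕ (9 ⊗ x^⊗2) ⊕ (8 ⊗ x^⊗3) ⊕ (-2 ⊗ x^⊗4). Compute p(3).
p(3) = 9

A tropical monomial a ⊗ x^⊗i evaluates to a + i · x. Evaluating each term at x = 3:
  Term 0 contributes 9 + 0 · 3 = 9
  Term 1 contributes 9 + 1 · 3 = 12
  Term 2 contributes 9 + 2 · 3 = 15
  Term 3 contributes 8 + 3 · 3 = 17
  Term 4 contributes -2 + 4 · 3 = 10
p(3) = ⊕ of these = min[9, 12, 15, 17, 10] = 9.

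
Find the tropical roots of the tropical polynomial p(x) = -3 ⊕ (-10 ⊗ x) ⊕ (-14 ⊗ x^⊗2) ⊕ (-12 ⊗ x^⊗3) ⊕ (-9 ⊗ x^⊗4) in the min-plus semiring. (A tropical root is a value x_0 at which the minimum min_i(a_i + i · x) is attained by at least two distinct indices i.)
Roots: {-3, -2, 4, 7}

Each tropical root is a break point of the lower envelope of the lines y = a_i + i · x (there are 5 lines, with slopes 0, 1, ..., 4). Only the lines that attain the minimum somewhere contribute to roots; other lines are dominated. Here the surviving (envelope) indices are i = 4, i = 3, i = 2, i = 1, i = 0.
Intersections between consecutive envelope lines give the roots: for adjacent envelope indices i < j the intersection is x = (a_i − a_j) / (j − i). Reading off the sorted break points: {-3, -2, 4, 7}.
Verification: at each break x_0, at least two indices attain the minimum of min_i(a_i + i · x_0).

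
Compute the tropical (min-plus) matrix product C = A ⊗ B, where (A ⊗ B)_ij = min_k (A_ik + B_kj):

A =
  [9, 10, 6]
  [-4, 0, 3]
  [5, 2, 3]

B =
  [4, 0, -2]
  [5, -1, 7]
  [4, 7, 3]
A ⊗ B =
  [10, 9, 7]
  [0, -4, -6]
  [7, 1, 3]

Apply the min-plus product entry-by-entry:
  C[0][0] = min over k of (A[0][0] + B[0][0] = 9 + 4 = 13, A[0][1] + B[1][0] = 10 + 5 = 15, A[0][2] + B[2][0] = 6 + 4 = 10) = 10 (attained at k = 2)
  C[0][1] = min over k of (A[0][0] + B[0][1] = 9 + 0 = 9, A[0][1] + B[1][1] = 10 + -1 = 9, A[0][2] + B[2][1] = 6 + 7 = 13) = 9 (attained at k = 0)
  C[0][2] = min over k of (A[0][0] + B[0][2] = 9 + -2 = 7, A[0][1] + B[1][2] = 10 + 7 = 17, A[0][2] + B[2][2] = 6 + 3 = 9) = 7 (attained at k = 0)
  C[1][0] = min over k of (A[1][0] + B[0][0] = -4 + 4 = 0, A[1][1] + B[1][0] = 0 + 5 = 5, A[1][2] + B[2][0] = 3 + 4 = 7) = 0 (attained at k = 0)
  C[1][1] = min over k of (A[1][0] + B[0][1] = -4 + 0 = -4, A[1][1] + B[1][1] = 0 + -1 = -1, A[1][2] + B[2][1] = 3 + 7 = 10) = -4 (attained at k = 0)
  C[1][2] = min over k of (A[1][0] + B[0][2] = -4 + -2 = -6, A[1][1] + B[1][2] = 0 + 7 = 7, A[1][2] + B[2][2] = 3 + 3 = 6) = -6 (attained at k = 0)
  C[2][0] = min over k of (A[2][0] + B[0][0] = 5 + 4 = 9, A[2][1] + B[1][0] = 2 + 5 = 7, A[2][2] + B[2][0] = 3 + 4 = 7) = 7 (attained at k = 1)
  C[2][1] = min over k of (A[2][0] + B[0][1] = 5 + 0 = 5, A[2][1] + B[1][1] = 2 + -1 = 1, A[2][2] + B[2][1] = 3 + 7 = 10) = 1 (attained at k = 1)
  C[2][2] = min over k of (A[2][0] + B[0][2] = 5 + -2 = 3, A[2][1] + B[1][2] = 2 + 7 = 9, A[2][2] + B[2][2] = 3 + 3 = 6) = 3 (attained at k = 0)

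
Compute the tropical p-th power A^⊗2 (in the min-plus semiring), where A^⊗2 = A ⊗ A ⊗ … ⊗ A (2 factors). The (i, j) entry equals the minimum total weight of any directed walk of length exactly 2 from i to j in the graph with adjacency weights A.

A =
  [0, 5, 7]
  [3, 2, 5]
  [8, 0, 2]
A^⊗2 =
  [0, 5, 7]
  [3, 4, 7]
  [3, 2, 4]

Each entry (A^⊗2)_ij equals the minimum over all length-2 walks i = v_0 → v_1 → … → v_2 = j of Σ_t A[v_t][v_{t+1}]. For example, for (i, j) = (0, 2) we minimise over 3 possible intermediate vertex sequences; the minimum is 7, attained along the walk 0 → 0 → 2.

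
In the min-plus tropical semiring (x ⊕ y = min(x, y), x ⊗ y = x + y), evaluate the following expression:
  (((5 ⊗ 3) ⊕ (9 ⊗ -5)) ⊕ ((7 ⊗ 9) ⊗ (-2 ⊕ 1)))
(((5 ⊗ 3) ⊕ (9 ⊗ -5)) ⊕ ((7 ⊗ 9) ⊗ (-2 ⊕ 1))) = 4

Expand innermost to outermost. Recall ⊕ takes the minimum of its arguments and ⊗ takes their sum. Working out the expression (((5 ⊗ 3) ⊕ (9 ⊗ -5)) ⊕ ((7 ⊗ 9) ⊗ (-2 ⊕ 1))) gives 4.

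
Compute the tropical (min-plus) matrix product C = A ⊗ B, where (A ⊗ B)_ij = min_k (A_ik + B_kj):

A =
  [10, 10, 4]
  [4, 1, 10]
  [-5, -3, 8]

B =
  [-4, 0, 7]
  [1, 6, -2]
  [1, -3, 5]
A ⊗ B =
  [5, 1, 8]
  [0, 4, -1]
  [-9, -5, -5]

Apply the min-plus product entry-by-entry:
  C[0][0] = min over k of (A[0][0] + B[0][0] = 10 + -4 = 6, A[0][1] + B[1][0] = 10 + 1 = 11, A[0][2] + B[2][0] = 4 + 1 = 5) = 5 (attained at k = 2)
  C[0][1] = min over k of (A[0][0] + B[0][1] = 10 + 0 = 10, A[0][1] + B[1][1] = 10 + 6 = 16, A[0][2] + B[2][1] = 4 + -3 = 1) = 1 (attained at k = 2)
  C[0][2] = min over k of (A[0][0] + B[0][2] = 10 + 7 = 17, A[0][1] + B[1][2] = 10 + -2 = 8, A[0][2] + B[2][2] = 4 + 5 = 9) = 8 (attained at k = 1)
  C[1][0] = min over k of (A[1][0] + B[0][0] = 4 + -4 = 0, A[1][1] + B[1][0] = 1 + 1 = 2, A[1][2] + B[2][0] = 10 + 1 = 11) = 0 (attained at k = 0)
  C[1][1] = min over k of (A[1][0] + B[0][1] = 4 + 0 = 4, A[1][1] + B[1][1] = 1 + 6 = 7, A[1][2] + B[2][1] = 10 + -3 = 7) = 4 (attained at k = 0)
  C[1][2] = min over k of (A[1][0] + B[0][2] = 4 + 7 = 11, A[1][1] + B[1][2] = 1 + -2 = -1, A[1][2] + B[2][2] = 10 + 5 = 15) = -1 (attained at k = 1)
  C[2][0] = min over k of (A[2][0] + B[0][0] = -5 + -4 = -9, A[2][1] + B[1][0] = -3 + 1 = -2, A[2][2] + B[2][0] = 8 + 1 = 9) = -9 (attained at k = 0)
  C[2][1] = min over k of (A[2][0] + B[0][1] = -5 + 0 = -5, A[2][1] + B[1][1] = -3 + 6 = 3, A[2][2] + B[2][1] = 8 + -3 = 5) = -5 (attained at k = 0)
  C[2][2] = min over k of (A[2][0] + B[0][2] = -5 + 7 = 2, A[2][1] + B[1][2] = -3 + -2 = -5, A[2][2] + B[2][2] = 8 + 5 = 13) = -5 (attained at k = 1)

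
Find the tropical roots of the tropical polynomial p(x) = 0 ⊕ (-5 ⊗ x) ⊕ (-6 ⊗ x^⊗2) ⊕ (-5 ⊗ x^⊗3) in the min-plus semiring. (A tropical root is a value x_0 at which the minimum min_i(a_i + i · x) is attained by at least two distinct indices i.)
Roots: {-1, 1, 5}

Each tropical root is a break point of the lower envelope of the lines y = a_i + i · x (there are 4 lines, with slopes 0, 1, ..., 3). Only the lines that attain the minimum somewhere contribute to roots; other lines are dominated. Here the surviving (envelope) indices are i = 3, i = 2, i = 1, i = 0.
Intersections between consecutive envelope lines give the roots: for adjacent envelope indices i < j the intersection is x = (a_i − a_j) / (j − i). Reading off the sorted break points: {-1, 1, 5}.
Verification: at each break x_0, at least two indices attain the minimum of min_i(a_i + i · x_0).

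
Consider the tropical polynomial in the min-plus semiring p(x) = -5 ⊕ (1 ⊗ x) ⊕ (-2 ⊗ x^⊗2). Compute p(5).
p(5) = -5

A tropical monomial a ⊗ x^⊗i evaluates to a + i · x. Evaluating each term at x = 5:
  Term 0 contributes -5 + 0 · 5 = -5
  Term 1 contributes 1 + 1 · 5 = 6
  Term 2 contributes -2 + 2 · 5 = 8
p(5) = ⊕ of these = min[-5, 6, 8] = -5.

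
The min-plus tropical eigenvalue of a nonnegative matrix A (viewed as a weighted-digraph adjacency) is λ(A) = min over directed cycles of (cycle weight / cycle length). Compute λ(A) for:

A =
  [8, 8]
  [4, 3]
λ(A) = 3

Enumerate directed cycles and compute their means (weight / length). Sample:
  cycle 0 → 0: weight = 8, length = 1, mean = 8/1 ≈ 8.000
  cycle 1 → 1: weight = 3, length = 1, mean = 3/1 ≈ 3.000
  cycle 0 → 1 → 0: weight = 12, length = 2, mean = 12/2 ≈ 6.000
  cycle 1 → 0 → 1: weight = 12, length = 2, mean = 12/2 ≈ 6.000
Minimum mean = 3.000, attained e.g. along the cycle 1 → 1 with weight 3 and length 1. So λ(A) = 3/1 = 3.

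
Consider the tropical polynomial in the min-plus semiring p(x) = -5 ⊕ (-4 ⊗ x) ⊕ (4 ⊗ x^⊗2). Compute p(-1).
p(-1) = -5

A tropical monomial a ⊗ x^⊗i evaluates to a + i · x. Evaluating each term at x = -1:
  Term 0 contributes -5 + 0 · -1 = -5
  Term 1 contributes -4 + 1 · -1 = -5
  Term 2 contributes 4 + 2 · -1 = 2
p(-1) = ⊕ of these = min[-5, -5, 2] = -5.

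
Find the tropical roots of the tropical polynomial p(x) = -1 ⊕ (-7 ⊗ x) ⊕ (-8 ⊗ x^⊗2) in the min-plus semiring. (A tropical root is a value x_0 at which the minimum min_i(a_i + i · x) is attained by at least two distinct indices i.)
Roots: {1, 6}

Each tropical root is a break point of the lower envelope of the lines y = a_i + i · x (there are 3 lines, with slopes 0, 1, ..., 2). Only the lines that attain the minimum somewhere contribute to roots; other lines are dominated. Here the surviving (envelope) indices are i = 2, i = 1, i = 0.
Intersections between consecutive envelope lines give the roots: for adjacent envelope indices i < j the intersection is x = (a_i − a_j) / (j − i). Reading off the sorted break points: {1, 6}.
Verification: at each break x_0, at least two indices attain the minimum of min_i(a_i + i · x_0).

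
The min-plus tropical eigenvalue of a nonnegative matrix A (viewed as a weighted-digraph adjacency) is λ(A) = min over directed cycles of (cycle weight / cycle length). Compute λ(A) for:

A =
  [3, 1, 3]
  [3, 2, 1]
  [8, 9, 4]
λ(A) = 2

Enumerate directed cycles and compute their means (weight / length). Sample:
  cycle 0 → 0: weight = 3, length = 1, mean = 3/1 ≈ 3.000
  cycle 1 → 1: weight = 2, length = 1, mean = 2/1 ≈ 2.000
  cycle 2 → 2: weight = 4, length = 1, mean = 4/1 ≈ 4.000
  cycle 0 → 1 → 0: weight = 4, length = 2, mean = 4/2 ≈ 2.000
  cycle 0 → 2 → 0: weight = 11, length = 2, mean = 11/2 ≈ 5.500
  cycle 1 → 0 → 1: weight = 4, length = 2, mean = 4/2 ≈ 2.000
Minimum mean = 2.000, attained e.g. along the cycle 1 → 1 with weight 2 and length 1. So λ(A) = 2/1 = 2.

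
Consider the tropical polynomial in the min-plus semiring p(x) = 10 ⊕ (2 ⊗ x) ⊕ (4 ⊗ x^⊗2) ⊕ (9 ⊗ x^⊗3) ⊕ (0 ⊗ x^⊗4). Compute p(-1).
p(-1) = -4

A tropical monomial a ⊗ x^⊗i evaluates to a + i · x. Evaluating each term at x = -1:
  Term 0 contributes 10 + 0 · -1 = 10
  Term 1 contributes 2 + 1 · -1 = 1
  Term 2 contributes 4 + 2 · -1 = 2
  Term 3 contributes 9 + 3 · -1 = 6
  Term 4 contributes 0 + 4 · -1 = -4
p(-1) = ⊕ of these = min[10, 1, 2, 6, -4] = -4.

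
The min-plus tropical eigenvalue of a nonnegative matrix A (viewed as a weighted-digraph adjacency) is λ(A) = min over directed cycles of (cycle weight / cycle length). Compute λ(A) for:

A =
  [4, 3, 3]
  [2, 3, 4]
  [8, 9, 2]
λ(A) = 2

Enumerate directed cycles and compute their means (weight / length). Sample:
  cycle 0 → 0: weight = 4, length = 1, mean = 4/1 ≈ 4.000
  cycle 1 → 1: weight = 3, length = 1, mean = 3/1 ≈ 3.000
  cycle 2 → 2: weight = 2, length = 1, mean = 2/1 ≈ 2.000
  cycle 0 → 1 → 0: weight = 5, length = 2, mean = 5/2 ≈ 2.500
  cycle 0 → 2 → 0: weight = 11, length = 2, mean = 11/2 ≈ 5.500
  cycle 1 → 0 → 1: weight = 5, length = 2, mean = 5/2 ≈ 2.500
Minimum mean = 2.000, attained e.g. along the cycle 2 → 2 with weight 2 and length 1. So λ(A) = 2/1 = 2.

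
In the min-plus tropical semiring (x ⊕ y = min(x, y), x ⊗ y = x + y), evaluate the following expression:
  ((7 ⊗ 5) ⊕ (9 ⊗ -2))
((7 ⊗ 5) ⊕ (9 ⊗ -2)) = 7

Expand innermost to outermost. Recall ⊕ takes the minimum of its arguments and ⊗ takes their sum. Working out the expression ((7 ⊗ 5) ⊕ (9 ⊗ -2)) gives 7.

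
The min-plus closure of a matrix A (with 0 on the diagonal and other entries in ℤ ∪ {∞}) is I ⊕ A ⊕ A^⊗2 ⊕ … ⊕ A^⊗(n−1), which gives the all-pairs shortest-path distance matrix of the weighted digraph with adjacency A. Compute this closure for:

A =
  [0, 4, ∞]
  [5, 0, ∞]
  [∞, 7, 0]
Closure =
  [0, 4, ∞]
  [5, 0, ∞]
  [12, 7, 0]

This is the Floyd-Warshall all-pairs shortest-path computation. For each intermediate vertex k = 0, 1, …, 2, update dist[i][j] ← min(dist[i][j], dist[i][k] + dist[k][j]). The final matrix gives, for each (i, j), the minimum total weight of any directed path from i to j (possibly empty when i = j).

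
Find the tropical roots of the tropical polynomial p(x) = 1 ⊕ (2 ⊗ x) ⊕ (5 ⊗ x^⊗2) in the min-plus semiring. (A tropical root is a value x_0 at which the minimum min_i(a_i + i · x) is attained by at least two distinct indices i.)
Roots: {-3, -1}

Each tropical root is a break point of the lower envelope of the lines y = a_i + i · x (there are 3 lines, with slopes 0, 1, ..., 2). Only the lines that attain the minimum somewhere contribute to roots; other lines are dominated. Here the surviving (envelope) indices are i = 2, i = 1, i = 0.
Intersections between consecutive envelope lines give the roots: for adjacent envelope indices i < j the intersection is x = (a_i − a_j) / (j − i). Reading off the sorted break points: {-3, -1}.
Verification: at each break x_0, at least two indices attain the minimum of min_i(a_i + i · x_0).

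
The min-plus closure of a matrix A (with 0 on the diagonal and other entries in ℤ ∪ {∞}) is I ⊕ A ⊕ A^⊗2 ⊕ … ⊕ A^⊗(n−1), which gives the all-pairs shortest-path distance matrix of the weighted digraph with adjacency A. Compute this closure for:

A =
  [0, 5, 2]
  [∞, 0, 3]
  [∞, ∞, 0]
Closure =
  [0, 5, 2]
  [∞, 0, 3]
  [∞, ∞, 0]

This is the Floyd-Warshall all-pairs shortest-path computation. For each intermediate vertex k = 0, 1, …, 2, update dist[i][j] ← min(dist[i][j], dist[i][k] + dist[k][j]). The final matrix gives, for each (i, j), the minimum total weight of any directed path from i to j (possibly empty when i = j).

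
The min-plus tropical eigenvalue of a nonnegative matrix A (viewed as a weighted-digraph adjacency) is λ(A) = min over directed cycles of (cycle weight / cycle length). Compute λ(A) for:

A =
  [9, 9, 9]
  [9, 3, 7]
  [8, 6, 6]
λ(A) = 3

Enumerate directed cycles and compute their means (weight / length). Sample:
  cycle 0 → 0: weight = 9, length = 1, mean = 9/1 ≈ 9.000
  cycle 1 → 1: weight = 3, length = 1, mean = 3/1 ≈ 3.000
  cycle 2 → 2: weight = 6, length = 1, mean = 6/1 ≈ 6.000
  cycle 0 → 1 → 0: weight = 18, length = 2, mean = 18/2 ≈ 9.000
  cycle 0 → 2 → 0: weight = 17, length = 2, mean = 17/2 ≈ 8.500
  cycle 1 → 0 → 1: weight = 18, length = 2, mean = 18/2 ≈ 9.000
Minimum mean = 3.000, attained e.g. along the cycle 1 → 1 with weight 3 and length 1. So λ(A) = 3/1 = 3.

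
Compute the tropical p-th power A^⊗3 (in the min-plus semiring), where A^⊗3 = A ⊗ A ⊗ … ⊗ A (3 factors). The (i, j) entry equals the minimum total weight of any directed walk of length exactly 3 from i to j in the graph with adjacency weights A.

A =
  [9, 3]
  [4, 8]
A^⊗3 =
  [15, 10]
  [11, 15]

Each entry (A^⊗3)_ij equals the minimum over all length-3 walks i = v_0 → v_1 → … → v_3 = j of Σ_t A[v_t][v_{t+1}]. For example, for (i, j) = (0, 1) we minimise over 4 possible intermediate vertex sequences; the minimum is 10, attained along the walk 0 → 1 → 0 → 1.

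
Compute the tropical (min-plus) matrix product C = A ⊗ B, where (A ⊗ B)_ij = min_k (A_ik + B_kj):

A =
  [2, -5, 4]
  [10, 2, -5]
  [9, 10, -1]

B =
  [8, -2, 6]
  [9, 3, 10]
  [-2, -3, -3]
A ⊗ B =
  [2, -2, 1]
  [-7, -8, -8]
  [-3, -4, -4]

Apply the min-plus product entry-by-entry:
  C[0][0] = min over k of (A[0][0] + B[0][0] = 2 + 8 = 10, A[0][1] + B[1][0] = -5 + 9 = 4, A[0][2] + B[2][0] = 4 + -2 = 2) = 2 (attained at k = 2)
  C[0][1] = min over k of (A[0][0] + B[0][1] = 2 + -2 = 0, A[0][1] + B[1][1] = -5 + 3 = -2, A[0][2] + B[2][1] = 4 + -3 = 1) = -2 (attained at k = 1)
  C[0][2] = min over k of (A[0][0] + B[0][2] = 2 + 6 = 8, A[0][1] + B[1][2] = -5 + 10 = 5, A[0][2] + B[2][2] = 4 + -3 = 1) = 1 (attained at k = 2)
  C[1][0] = min over k of (A[1][0] + B[0][0] = 10 + 8 = 18, A[1][1] + B[1][0] = 2 + 9 = 11, A[1][2] + B[2][0] = -5 + -2 = -7) = -7 (attained at k = 2)
  C[1][1] = min over k of (A[1][0] + B[0][1] = 10 + -2 = 8, A[1][1] + B[1][1] = 2 + 3 = 5, A[1][2] + B[2][1] = -5 + -3 = -8) = -8 (attained at k = 2)
  C[1][2] = min over k of (A[1][0] + B[0][2] = 10 + 6 = 16, A[1][1] + B[1][2] = 2 + 10 = 12, A[1][2] + B[2][2] = -5 + -3 = -8) = -8 (attained at k = 2)
  C[2][0] = min over k of (A[2][0] + B[0][0] = 9 + 8 = 17, A[2][1] + B[1][0] = 10 + 9 = 19, A[2][2] + B[2][0] = -1 + -2 = -3) = -3 (attained at k = 2)
  C[2][1] = min over k of (A[2][0] + B[0][1] = 9 + -2 = 7, A[2][1] + B[1][1] = 10 + 3 = 13, A[2][2] + B[2][1] = -1 + -3 = -4) = -4 (attained at k = 2)
  C[2][2] = min over k of (A[2][0] + B[0][2] = 9 + 6 = 15, A[2][1] + B[1][2] = 10 + 10 = 20, A[2][2] + B[2][2] = -1 + -3 = -4) = -4 (attained at k = 2)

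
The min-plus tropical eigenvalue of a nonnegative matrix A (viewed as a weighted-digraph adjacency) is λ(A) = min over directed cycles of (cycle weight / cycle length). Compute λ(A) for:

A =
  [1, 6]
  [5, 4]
λ(A) = 1

Enumerate directed cycles and compute their means (weight / length). Sample:
  cycle 0 → 0: weight = 1, length = 1, mean = 1/1 ≈ 1.000
  cycle 1 → 1: weight = 4, length = 1, mean = 4/1 ≈ 4.000
  cycle 0 → 1 → 0: weight = 11, length = 2, mean = 11/2 ≈ 5.500
  cycle 1 → 0 → 1: weight = 11, length = 2, mean = 11/2 ≈ 5.500
Minimum mean = 1.000, attained e.g. along the cycle 0 → 0 with weight 1 and length 1. So λ(A) = 1/1 = 1.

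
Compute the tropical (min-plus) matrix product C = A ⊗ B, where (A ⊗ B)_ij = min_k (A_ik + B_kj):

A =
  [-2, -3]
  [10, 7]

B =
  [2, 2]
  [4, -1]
A ⊗ B =
  [0, -4]
  [11, 6]

Apply the min-plus product entry-by-entry:
  C[0][0] = min over k of (A[0][0] + B[0][0] = -2 + 2 = 0, A[0][1] + B[1][0] = -3 + 4 = 1) = 0 (attained at k = 0)
  C[0][1] = min over k of (A[0][0] + B[0][1] = -2 + 2 = 0, A[0][1] + B[1][1] = -3 + -1 = -4) = -4 (attained at k = 1)
  C[1][0] = min over k of (A[1][0] + B[0][0] = 10 + 2 = 12, A[1][1] + B[1][0] = 7 + 4 = 11) = 11 (attained at k = 1)
  C[1][1] = min over k of (A[1][0] + B[0][1] = 10 + 2 = 12, A[1][1] + B[1][1] = 7 + -1 = 6) = 6 (attained at k = 1)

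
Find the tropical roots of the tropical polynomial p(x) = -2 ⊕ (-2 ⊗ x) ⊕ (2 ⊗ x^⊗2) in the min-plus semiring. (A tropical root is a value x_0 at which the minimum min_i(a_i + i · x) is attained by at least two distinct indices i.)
Roots: {-4, 0}

Each tropical root is a break point of the lower envelope of the lines y = a_i + i · x (there are 3 lines, with slopes 0, 1, ..., 2). Only the lines that attain the minimum somewhere contribute to roots; other lines are dominated. Here the surviving (envelope) indices are i = 2, i = 1, i = 0.
Intersections between consecutive envelope lines give the roots: for adjacent envelope indices i < j the intersection is x = (a_i − a_j) / (j − i). Reading off the sorted break points: {-4, 0}.
Verification: at each break x_0, at least two indices attain the minimum of min_i(a_i + i · x_0).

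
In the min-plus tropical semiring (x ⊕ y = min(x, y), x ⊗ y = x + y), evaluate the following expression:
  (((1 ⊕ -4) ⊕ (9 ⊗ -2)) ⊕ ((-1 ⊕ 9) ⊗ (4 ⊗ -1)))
(((1 ⊕ -4) ⊕ (9 ⊗ -2)) ⊕ ((-1 ⊕ 9) ⊗ (4 ⊗ -1))) = -4

Expand innermost to outermost. Recall ⊕ takes the minimum of its arguments and ⊗ takes their sum. Working out the expression (((1 ⊕ -4) ⊕ (9 ⊗ -2)) ⊕ ((-1 ⊕ 9) ⊗ (4 ⊗ -1))) gives -4.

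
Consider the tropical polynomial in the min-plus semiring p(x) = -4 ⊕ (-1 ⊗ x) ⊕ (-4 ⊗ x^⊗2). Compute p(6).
p(6) = -4

A tropical monomial a ⊗ x^⊗i evaluates to a + i · x. Evaluating each term at x = 6:
  Term 0 contributes -4 + 0 · 6 = -4
  Term 1 contributes -1 + 1 · 6 = 5
  Term 2 contributes -4 + 2 · 6 = 8
p(6) = ⊕ of these = min[-4, 5, 8] = -4.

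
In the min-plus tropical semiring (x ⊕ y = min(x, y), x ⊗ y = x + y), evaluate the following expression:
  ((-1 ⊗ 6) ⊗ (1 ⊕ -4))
((-1 ⊗ 6) ⊗ (1 ⊕ -4)) = 1

Expand innermost to outermost. Recall ⊕ takes the minimum of its arguments and ⊗ takes their sum. Working out the expression ((-1 ⊗ 6) ⊗ (1 ⊕ -4)) gives 1.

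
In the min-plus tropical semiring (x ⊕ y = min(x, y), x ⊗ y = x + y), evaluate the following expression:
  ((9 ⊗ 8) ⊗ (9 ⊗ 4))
((9 ⊗ 8) ⊗ (9 ⊗ 4)) = 30

Expand innermost to outermost. Recall ⊕ takes the minimum of its arguments and ⊗ takes their sum. Working out the expression ((9 ⊗ 8) ⊗ (9 ⊗ 4)) gives 30.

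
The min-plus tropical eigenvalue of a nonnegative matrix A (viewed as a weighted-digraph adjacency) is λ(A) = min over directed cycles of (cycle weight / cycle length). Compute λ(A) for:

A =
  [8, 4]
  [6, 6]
λ(A) = 5

Enumerate directed cycles and compute their means (weight / length). Sample:
  cycle 0 → 0: weight = 8, length = 1, mean = 8/1 ≈ 8.000
  cycle 1 → 1: weight = 6, length = 1, mean = 6/1 ≈ 6.000
  cycle 0 → 1 → 0: weight = 10, length = 2, mean = 10/2 ≈ 5.000
  cycle 1 → 0 → 1: weight = 10, length = 2, mean = 10/2 ≈ 5.000
Minimum mean = 5.000, attained e.g. along the cycle 0 → 1 → 0 with weight 10 and length 2. So λ(A) = 10/2 = 5.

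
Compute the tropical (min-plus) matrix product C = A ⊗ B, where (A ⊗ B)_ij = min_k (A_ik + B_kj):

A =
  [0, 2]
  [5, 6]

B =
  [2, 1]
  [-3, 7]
A ⊗ B =
  [-1, 1]
  [3, 6]

Apply the min-plus product entry-by-entry:
  C[0][0] = min over k of (A[0][0] + B[0][0] = 0 + 2 = 2, A[0][1] + B[1][0] = 2 + -3 = -1) = -1 (attained at k = 1)
  C[0][1] = min over k of (A[0][0] + B[0][1] = 0 + 1 = 1, A[0][1] + B[1][1] = 2 + 7 = 9) = 1 (attained at k = 0)
  C[1][0] = min over k of (A[1][0] + B[0][0] = 5 + 2 = 7, A[1][1] + B[1][0] = 6 + -3 = 3) = 3 (attained at k = 1)
  C[1][1] = min over k of (A[1][0] + B[0][1] = 5 + 1 = 6, A[1][1] + B[1][1] = 6 + 7 = 13) = 6 (attained at k = 0)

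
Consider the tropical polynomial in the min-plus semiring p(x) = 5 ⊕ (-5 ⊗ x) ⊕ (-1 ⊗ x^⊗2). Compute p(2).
p(2) = -3

A tropical monomial a ⊗ x^⊗i evaluates to a + i · x. Evaluating each term at x = 2:
  Term 0 contributes 5 + 0 · 2 = 5
  Term 1 contributes -5 + 1 · 2 = -3
  Term 2 contributes -1 + 2 · 2 = 3
p(2) = ⊕ of these = min[5, -3, 3] = -3.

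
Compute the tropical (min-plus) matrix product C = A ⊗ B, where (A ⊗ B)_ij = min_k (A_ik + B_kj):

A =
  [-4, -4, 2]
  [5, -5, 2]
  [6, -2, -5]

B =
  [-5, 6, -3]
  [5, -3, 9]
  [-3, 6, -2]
A ⊗ B =
  [-9, -7, -7]
  [-1, -8, 0]
  [-8, -5, -7]

Apply the min-plus product entry-by-entry:
  C[0][0] = min over k of (A[0][0] + B[0][0] = -4 + -5 = -9, A[0][1] + B[1][0] = -4 + 5 = 1, A[0][2] + B[2][0] = 2 + -3 = -1) = -9 (attained at k = 0)
  C[0][1] = min over k of (A[0][0] + B[0][1] = -4 + 6 = 2, A[0][1] + B[1][1] = -4 + -3 = -7, A[0][2] + B[2][1] = 2 + 6 = 8) = -7 (attained at k = 1)
  C[0][2] = min over k of (A[0][0] + B[0][2] = -4 + -3 = -7, A[0][1] + B[1][2] = -4 + 9 = 5, A[0][2] + B[2][2] = 2 + -2 = 0) = -7 (attained at k = 0)
  C[1][0] = min over k of (A[1][0] + B[0][0] = 5 + -5 = 0, A[1][1] + B[1][0] = -5 + 5 = 0, A[1][2] + B[2][0] = 2 + -3 = -1) = -1 (attained at k = 2)
  C[1][1] = min over k of (A[1][0] + B[0][1] = 5 + 6 = 11, A[1][1] + B[1][1] = -5 + -3 = -8, A[1][2] + B[2][1] = 2 + 6 = 8) = -8 (attained at k = 1)
  C[1][2] = min over k of (A[1][0] + B[0][2] = 5 + -3 = 2, A[1][1] + B[1][2] = -5 + 9 = 4, A[1][2] + B[2][2] = 2 + -2 = 0) = 0 (attained at k = 2)
  C[2][0] = min over k of (A[2][0] + B[0][0] = 6 + -5 = 1, A[2][1] + B[1][0] = -2 + 5 = 3, A[2][2] + B[2][0] = -5 + -3 = -8) = -8 (attained at k = 2)
  C[2][1] = min over k of (A[2][0] + B[0][1] = 6 + 6 = 12, A[2][1] + B[1][1] = -2 + -3 = -5, A[2][2] + B[2][1] = -5 + 6 = 1) = -5 (attained at k = 1)
  C[2][2] = min over k of (A[2][0] + B[0][2] = 6 + -3 = 3, A[2][1] + B[1][2] = -2 + 9 = 7, A[2][2] + B[2][2] = -5 + -2 = -7) = -7 (attained at k = 2)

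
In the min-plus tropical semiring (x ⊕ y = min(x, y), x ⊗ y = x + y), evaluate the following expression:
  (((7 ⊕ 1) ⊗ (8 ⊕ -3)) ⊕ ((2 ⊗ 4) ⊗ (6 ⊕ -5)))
(((7 ⊕ 1) ⊗ (8 ⊕ -3)) ⊕ ((2 ⊗ 4) ⊗ (6 ⊕ -5))) = -2

Expand innermost to outermost. Recall ⊕ takes the minimum of its arguments and ⊗ takes their sum. Working out the expression (((7 ⊕ 1) ⊗ (8 ⊕ -3)) ⊕ ((2 ⊗ 4) ⊗ (6 ⊕ -5))) gives -2.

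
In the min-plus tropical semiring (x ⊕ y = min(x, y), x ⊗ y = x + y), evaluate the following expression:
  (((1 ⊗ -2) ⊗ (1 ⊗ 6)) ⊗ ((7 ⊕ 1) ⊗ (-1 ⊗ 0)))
(((1 ⊗ -2) ⊗ (1 ⊗ 6)) ⊗ ((7 ⊕ 1) ⊗ (-1 ⊗ 0))) = 6

Expand innermost to outermost. Recall ⊕ takes the minimum of its arguments and ⊗ takes their sum. Working out the expression (((1 ⊗ -2) ⊗ (1 ⊗ 6)) ⊗ ((7 ⊕ 1) ⊗ (-1 ⊗ 0))) gives 6.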